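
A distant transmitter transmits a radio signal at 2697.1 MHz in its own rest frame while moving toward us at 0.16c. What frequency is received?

3169.5 MHz

Relativistic Doppler for frequency: f' = f₀ · √((1 + β)/(1 − β)).
f' = 2697.1 × √(1.1600/0.8400) = 2697.1 × 1.17514 ≈ 3169.5 MHz.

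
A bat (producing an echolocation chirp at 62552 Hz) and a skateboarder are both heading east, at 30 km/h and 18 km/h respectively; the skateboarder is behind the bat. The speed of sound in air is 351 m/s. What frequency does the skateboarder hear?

61972 Hz

30 km/h = 8.333 m/s; 18 km/h = 5 m/s.
The skateboarder is behind, so the bat is moving away from it while the skateboarder is moving toward the bat.
Both move, so f' = f · (v + v_o)/(v + v_s).
f' = 62552 × (351 + 5)/(351 + 8.333) = 62552 × 356/359.33 ≈ 61972 Hz.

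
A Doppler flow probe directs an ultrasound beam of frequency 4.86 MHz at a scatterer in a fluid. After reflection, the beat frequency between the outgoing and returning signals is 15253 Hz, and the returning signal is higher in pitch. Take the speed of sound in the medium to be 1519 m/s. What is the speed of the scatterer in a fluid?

Double Doppler shift off a moving reflector: f₂ = f₀ · (v + u)/(v − u) (u > 0 toward emitter).
Returning signal is higher, so f₂ = f₀ + Δf = 4860000 + 15253 = 4875253 Hz.
Rearranging, u = v · (f₂ − f₀)/(f₂ + f₀) = 1519 × 15253/9735253 ≈ 2.38 m/s.
So the scatterer in a fluid is moving at 2.38 m/s toward the emitter.

2.38 m/s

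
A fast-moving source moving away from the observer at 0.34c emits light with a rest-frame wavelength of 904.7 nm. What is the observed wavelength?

Relativistic Doppler for wavelength: λ' = λ₀ · √((1 + β)/(1 − β)).
λ' = 904.7 × √(1.3400/0.6600) = 904.7 × 1.42489 ≈ 1289.1 nm.

1289.1 nm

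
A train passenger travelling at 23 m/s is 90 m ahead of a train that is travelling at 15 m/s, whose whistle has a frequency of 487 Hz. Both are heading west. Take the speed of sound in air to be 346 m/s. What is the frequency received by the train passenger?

475 Hz

The train passenger is ahead, so the train is moving toward it while the train passenger is moving away from the train.
Both move, so f' = f · (v − v_o)/(v − v_s).
f' = 487 × (346 − 23)/(346 − 15) = 487 × 323/331 ≈ 475 Hz.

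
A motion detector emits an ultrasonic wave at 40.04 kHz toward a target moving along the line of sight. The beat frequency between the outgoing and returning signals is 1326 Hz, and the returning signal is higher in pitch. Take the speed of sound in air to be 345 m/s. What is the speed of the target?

5.6 m/s

Double Doppler shift off a moving reflector: f₂ = f₀ · (v + u)/(v − u) (u > 0 toward emitter).
Returning signal is higher, so f₂ = f₀ + Δf = 40040 + 1326 = 41366 Hz.
Rearranging, u = v · (f₂ − f₀)/(f₂ + f₀) = 345 × 1326/81406 ≈ 5.6 m/s.
So the target is moving at 5.6 m/s toward the emitter.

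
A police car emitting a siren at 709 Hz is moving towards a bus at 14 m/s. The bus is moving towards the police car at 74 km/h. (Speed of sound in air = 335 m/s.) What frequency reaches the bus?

785 Hz

74 km/h = 20.56 m/s.
General Doppler shift: f' = f · (v + v_o)/(v − v_s).
f' = 709 × (335 + 20.56)/(335 − 14) = 709 × 355.56/321 ≈ 785 Hz.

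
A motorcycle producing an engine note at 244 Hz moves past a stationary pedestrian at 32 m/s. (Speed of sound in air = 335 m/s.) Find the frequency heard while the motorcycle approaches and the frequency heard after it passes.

Approaching: f₁ = f · v/(v − v_s) = 244 × 335/303 ≈ 270 Hz.
Receding: f₂ = f · v/(v + v_s) = 244 × 335/367 ≈ 223 Hz.

270 Hz approaching; 223 Hz receding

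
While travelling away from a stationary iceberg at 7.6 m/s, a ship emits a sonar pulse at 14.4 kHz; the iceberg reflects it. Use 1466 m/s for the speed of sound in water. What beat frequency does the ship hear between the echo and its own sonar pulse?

149 Hz

The iceberg receives the sound from a moving source: f₁ = f₀ · v/(v + v_e) = 14.4 × 1466/1473.6 ≈ 14.3257 kHz.
On the return leg the ship is a moving observer: f₂ = f₁ · (v − v_e)/v = 14.3257 × 1458.4/1466 ≈ 14.2515 kHz.
Equivalently f₂ = f₀ · (v − v_e)/(v + v_e).
Beat against the emitted tone (with f₀ = 14400 Hz): |f₂ − f₀| = 2v_e·f₀/(v + v_e) = 2 × 7.6 × 14400/1473.6 ≈ 149 Hz.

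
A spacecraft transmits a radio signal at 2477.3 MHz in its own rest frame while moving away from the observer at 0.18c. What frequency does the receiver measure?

Relativistic Doppler for frequency: f' = f₀ · √((1 − β)/(1 + β)).
f' = 2477.3 × √(0.8200/1.1800) = 2477.3 × 0.83362 ≈ 2065.1 MHz.

2065.1 MHz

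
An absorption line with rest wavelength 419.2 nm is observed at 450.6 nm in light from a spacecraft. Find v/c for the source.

λ'/λ₀ = 1.0749 > 1 (redshift), so the source is receding.
λ'/λ₀ = √((1 + β)/(1 − β)) for a receding source ⇒ β = (r² − 1)/(r² + 1) with r = λ'/λ₀.
β = (1.1554 − 1)/(1.1554 + 1) ≈ 0.072.

0.072c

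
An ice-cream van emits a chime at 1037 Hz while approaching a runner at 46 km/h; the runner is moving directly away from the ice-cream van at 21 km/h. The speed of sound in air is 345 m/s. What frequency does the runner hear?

46 km/h = 12.78 m/s; 21 km/h = 5.833 m/s.
With source approaching and observer receding, f' = f · (v − v_o)/(v − v_s).
f' = 1037 × (345 − 5.833)/(345 − 12.78) = 1037 × 339.17/332.22 ≈ 1059 Hz.

1059 Hz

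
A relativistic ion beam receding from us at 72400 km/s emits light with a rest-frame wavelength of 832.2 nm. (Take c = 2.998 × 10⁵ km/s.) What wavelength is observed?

β = v/c = 72400/299800 = 0.2415.
Relativistic Doppler for wavelength: λ' = λ₀ · √((1 + β)/(1 − β)).
λ' = 832.2 × √(1.2415/0.7585) = 832.2 × 1.27936 ≈ 1064.7 nm.

1064.7 nm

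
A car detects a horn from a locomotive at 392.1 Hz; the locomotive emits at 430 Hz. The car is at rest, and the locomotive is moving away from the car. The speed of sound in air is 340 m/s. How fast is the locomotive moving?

33 m/s

f' = f · v/(v + v_s) ⇒ v_s = v · |1 − f/f'|.
v_s = 340 × |1 − 430/392.1| = 340 × 0.09666 ≈ 33 m/s.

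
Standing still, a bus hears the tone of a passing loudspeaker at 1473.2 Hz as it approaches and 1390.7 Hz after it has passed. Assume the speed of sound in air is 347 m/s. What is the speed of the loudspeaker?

f₁/f₂ = (v + v_s)/(v − v_s), so v_s = v · (f₁ − f₂)/(f₁ + f₂).
v_s = 347 × (1473.2 − 1390.7)/(1473.2 + 1390.7) = 347 × 82.5/2863.9 ≈ 10.0 m/s.

10.0 m/s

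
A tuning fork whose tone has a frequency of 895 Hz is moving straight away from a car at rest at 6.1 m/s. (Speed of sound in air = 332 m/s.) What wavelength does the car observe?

Only the source moves, away from the listener, so f' = f · v/(v + v_s).
f' = 895 × 332/(332 + 6.1) ≈ 879 Hz.
λ' = v/f' = 332/878.852 ≈ 37.8 cm.

37.8 cm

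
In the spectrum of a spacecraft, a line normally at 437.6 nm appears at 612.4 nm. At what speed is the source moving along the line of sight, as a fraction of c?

0.324c

λ'/λ₀ = 1.3995 > 1 (redshift), so the source is receding.
λ'/λ₀ = √((1 + β)/(1 − β)) for a receding source ⇒ β = (r² − 1)/(r² + 1) with r = λ'/λ₀.
β = (1.9585 − 1)/(1.9585 + 1) ≈ 0.324.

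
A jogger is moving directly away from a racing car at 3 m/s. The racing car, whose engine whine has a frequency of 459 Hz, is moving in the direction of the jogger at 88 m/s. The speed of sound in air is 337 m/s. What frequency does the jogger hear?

With source approaching and observer receding, f' = f · (v − v_o)/(v − v_s).
f' = 459 × (337 − 3)/(337 − 88) = 459 × 334/249 ≈ 616 Hz.

616 Hz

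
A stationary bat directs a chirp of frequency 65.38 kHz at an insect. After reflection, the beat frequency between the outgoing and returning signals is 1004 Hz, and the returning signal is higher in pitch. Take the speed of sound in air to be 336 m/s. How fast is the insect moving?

Double Doppler shift off a moving reflector: f₂ = f₀ · (v + u)/(v − u) (u > 0 toward emitter).
Returning signal is higher, so f₂ = f₀ + Δf = 65380 + 1004 = 66384 Hz.
Rearranging, u = v · (f₂ − f₀)/(f₂ + f₀) = 336 × 1004/131764 ≈ 2.56 m/s.
So the insect is moving at 2.56 m/s toward the emitter.

2.56 m/s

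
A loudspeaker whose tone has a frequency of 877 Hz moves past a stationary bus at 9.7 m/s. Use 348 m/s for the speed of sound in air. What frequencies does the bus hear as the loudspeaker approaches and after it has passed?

902 Hz approaching; 853 Hz receding

Approaching: f₁ = f · v/(v − v_s) = 877 × 348/338.3 ≈ 902 Hz.
Receding: f₂ = f · v/(v + v_s) = 877 × 348/357.7 ≈ 853 Hz.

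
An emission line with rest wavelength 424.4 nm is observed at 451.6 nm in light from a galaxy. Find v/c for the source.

0.062c

λ'/λ₀ = 1.0641 > 1 (redshift), so the source is receding.
λ'/λ₀ = √((1 + β)/(1 − β)) for a receding source ⇒ β = (r² − 1)/(r² + 1) with r = λ'/λ₀.
β = (1.1323 − 1)/(1.1323 + 1) ≈ 0.062.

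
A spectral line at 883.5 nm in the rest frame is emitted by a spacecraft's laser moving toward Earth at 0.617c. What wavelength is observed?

430.0 nm

Relativistic Doppler for wavelength: λ' = λ₀ · √((1 − β)/(1 + β)).
λ' = 883.5 × √(0.3830/1.6170) = 883.5 × 0.48668 ≈ 430.0 nm.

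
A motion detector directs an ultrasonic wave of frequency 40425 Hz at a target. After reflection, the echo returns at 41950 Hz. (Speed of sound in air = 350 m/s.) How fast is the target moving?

Double Doppler shift off a moving reflector: f₂ = f₀ · (v + u)/(v − u) (u > 0 toward emitter).
Rearranging, u = v · (f₂ − f₀)/(f₂ + f₀) = 350 × 1525/82375 ≈ 6.5 m/s.
So the target is moving at 6.5 m/s toward the emitter.

6.5 m/s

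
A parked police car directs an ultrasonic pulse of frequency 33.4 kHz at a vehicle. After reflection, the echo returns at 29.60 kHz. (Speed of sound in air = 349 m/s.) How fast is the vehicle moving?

Double Doppler shift off a moving reflector: f₂ = f₀ · (v + u)/(v − u) (u > 0 toward emitter).
Rearranging, u = v · (f₂ − f₀)/(f₂ + f₀) = 349 × -3.80/63.00 ≈ -21.1 m/s.
So the vehicle is moving at 21.1 m/s away from the emitter.

21.1 m/s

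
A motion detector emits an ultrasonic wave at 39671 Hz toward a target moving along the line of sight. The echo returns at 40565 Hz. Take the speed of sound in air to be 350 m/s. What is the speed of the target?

Double Doppler shift off a moving reflector: f₂ = f₀ · (v + u)/(v − u) (u > 0 toward emitter).
Rearranging, u = v · (f₂ − f₀)/(f₂ + f₀) = 350 × 894/80236 ≈ 3.9 m/s.
So the target is moving at 3.9 m/s toward the emitter.

3.9 m/s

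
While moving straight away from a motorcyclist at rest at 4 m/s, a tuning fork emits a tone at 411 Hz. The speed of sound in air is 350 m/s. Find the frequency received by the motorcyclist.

406 Hz

Only the source moves, away from the listener, so f' = f · v/(v + v_s).
f' = 411 × 350/(350 + 4) = 411 × 350/354 ≈ 406 Hz.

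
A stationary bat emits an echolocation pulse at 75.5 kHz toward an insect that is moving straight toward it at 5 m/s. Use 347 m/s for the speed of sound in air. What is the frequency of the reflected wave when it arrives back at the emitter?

At the insect (a moving observer), f₁ = f₀ · (v + u)/v = 75.5 × 352/347 ≈ 76.6 kHz.
On reflection it acts as a source moving toward the stationary detector: f₂ = f₁ · v/(v − u) = 76.6 × 347/342 ≈ 77.7 kHz.

77.7 kHz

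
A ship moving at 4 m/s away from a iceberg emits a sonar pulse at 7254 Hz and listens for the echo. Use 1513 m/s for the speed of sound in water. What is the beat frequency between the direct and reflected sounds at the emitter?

The iceberg receives the sound from a moving source: f₁ = f₀ · v/(v + v_e) = 7254 × 1513/1517 ≈ 7234.9 Hz.
On the return leg the ship is a moving observer: f₂ = f₁ · (v − v_e)/v = 7234.9 × 1509/1513 ≈ 7215.7 Hz.
Equivalently f₂ = f₀ · (v − v_e)/(v + v_e).
Beat against the emitted tone: |f₂ − f₀| = 2v_e·f₀/(v + v_e) = 2 × 4 × 7254/1517 ≈ 38.3 Hz.

38.3 Hz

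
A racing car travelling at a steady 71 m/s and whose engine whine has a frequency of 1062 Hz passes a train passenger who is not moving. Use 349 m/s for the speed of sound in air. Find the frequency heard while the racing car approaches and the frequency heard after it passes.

1333 Hz approaching; 882 Hz receding

Approaching: f₁ = f · v/(v − v_s) = 1062 × 349/278 ≈ 1333 Hz.
Receding: f₂ = f · v/(v + v_s) = 1062 × 349/420 ≈ 882 Hz.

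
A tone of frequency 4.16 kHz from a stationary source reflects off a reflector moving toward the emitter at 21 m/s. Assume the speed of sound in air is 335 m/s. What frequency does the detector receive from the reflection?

The reflector first receives the wave as a moving observer: f₁ = f₀ · (v + u)/v = 4.16 × (335 + 21)/335 ≈ 4.42 kHz.
On reflection it acts as a source moving toward the stationary detector: f₂ = f₁ · v/(v − u) = 4.42 × 335/314 ≈ 4.72 kHz.
Equivalently f₂ = f₀ · (v + u)/(v − u).

4.72 kHz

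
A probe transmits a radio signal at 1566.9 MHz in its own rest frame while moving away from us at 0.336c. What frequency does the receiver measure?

1104.6 MHz

Relativistic Doppler for frequency: f' = f₀ · √((1 − β)/(1 + β)).
f' = 1566.9 × √(0.6640/1.3360) = 1566.9 × 0.70499 ≈ 1104.6 MHz.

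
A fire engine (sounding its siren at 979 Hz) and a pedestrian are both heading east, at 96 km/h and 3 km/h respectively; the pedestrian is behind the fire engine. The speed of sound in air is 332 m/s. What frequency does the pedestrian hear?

908 Hz

96 km/h = 26.67 m/s; 3 km/h = 0.8333 m/s.
The pedestrian is behind, so the fire engine is moving away from it while the pedestrian is moving toward the fire engine.
Both move, so f' = f · (v + v_o)/(v + v_s).
f' = 979 × (332 + 0.8333)/(332 + 26.67) = 979 × 332.83/358.67 ≈ 908 Hz.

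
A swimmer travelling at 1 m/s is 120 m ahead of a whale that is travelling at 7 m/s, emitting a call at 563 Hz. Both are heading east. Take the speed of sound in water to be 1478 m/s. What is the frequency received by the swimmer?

The swimmer is ahead, so the whale is moving toward it while the swimmer is moving away from the whale.
Both move, so f' = f · (v − v_o)/(v − v_s).
f' = 563 × (1478 − 1)/(1478 − 7) = 563 × 1477/1471 ≈ 565 Hz.

565 Hz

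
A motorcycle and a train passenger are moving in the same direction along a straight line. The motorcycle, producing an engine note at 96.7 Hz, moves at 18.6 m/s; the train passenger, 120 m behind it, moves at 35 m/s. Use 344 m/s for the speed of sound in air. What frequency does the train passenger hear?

The train passenger is behind, so the motorcycle is moving away from it while the train passenger is moving toward the motorcycle.
Both move, so f' = f · (v + v_o)/(v + v_s).
f' = 96.7 × (344 + 35)/(344 + 18.6) = 96.7 × 379/362.6 ≈ 101 Hz.

101 Hz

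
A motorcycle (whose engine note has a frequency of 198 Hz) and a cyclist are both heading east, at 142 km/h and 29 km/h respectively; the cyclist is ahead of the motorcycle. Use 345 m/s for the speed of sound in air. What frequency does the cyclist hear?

142 km/h = 39.44 m/s; 29 km/h = 8.056 m/s.
The cyclist is ahead, so the motorcycle is moving toward it while the cyclist is moving away from the motorcycle.
Both move, so f' = f · (v − v_o)/(v − v_s).
f' = 198 × (345 − 8.056)/(345 − 39.44) = 198 × 336.94/305.56 ≈ 218 Hz.

218 Hz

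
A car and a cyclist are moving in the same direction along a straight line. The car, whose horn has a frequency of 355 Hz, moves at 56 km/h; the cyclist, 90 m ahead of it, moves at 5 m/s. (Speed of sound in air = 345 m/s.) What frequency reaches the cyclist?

366 Hz

56 km/h = 15.56 m/s.
The cyclist is ahead, so the car is moving toward it while the cyclist is moving away from the car.
With source approaching and observer receding, f' = f · (v − v_o)/(v − v_s).
f' = 355 × (345 − 5)/(345 − 15.56) = 355 × 340/329.44 ≈ 366 Hz.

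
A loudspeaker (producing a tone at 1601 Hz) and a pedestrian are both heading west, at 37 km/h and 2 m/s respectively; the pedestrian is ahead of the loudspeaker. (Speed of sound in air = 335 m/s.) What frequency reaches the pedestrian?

1642 Hz

37 km/h = 10.28 m/s.
The pedestrian is ahead, so the loudspeaker is moving toward it while the pedestrian is moving away from the loudspeaker.
General Doppler shift: f' = f · (v − v_o)/(v − v_s).
f' = 1601 × (335 − 2)/(335 − 10.28) = 1601 × 333/324.72 ≈ 1642 Hz.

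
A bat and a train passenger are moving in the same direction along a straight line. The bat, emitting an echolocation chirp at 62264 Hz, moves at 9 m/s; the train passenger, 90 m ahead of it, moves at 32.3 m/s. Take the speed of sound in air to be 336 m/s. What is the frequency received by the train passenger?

57827 Hz

The train passenger is ahead, so the bat is moving toward it while the train passenger is moving away from the bat.
General Doppler shift: f' = f · (v − v_o)/(v − v_s).
f' = 62264 × (336 − 32.3)/(336 − 9) = 62264 × 303.7/327 ≈ 57827 Hz.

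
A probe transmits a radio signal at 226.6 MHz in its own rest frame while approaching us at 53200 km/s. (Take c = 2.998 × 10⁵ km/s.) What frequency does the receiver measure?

β = v/c = 53200/299800 = 0.1775.
Relativistic Doppler for frequency: f' = f₀ · √((1 + β)/(1 − β)).
f' = 226.6 × √(1.1775/0.8225) = 226.6 × 1.19644 ≈ 271.1 MHz.

271.1 MHz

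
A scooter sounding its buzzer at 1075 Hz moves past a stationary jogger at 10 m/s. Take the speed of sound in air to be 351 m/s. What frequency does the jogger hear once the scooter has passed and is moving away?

1045 Hz

Receding: f₂ = f · v/(v + v_s) = 1075 × 351/361 ≈ 1045 Hz.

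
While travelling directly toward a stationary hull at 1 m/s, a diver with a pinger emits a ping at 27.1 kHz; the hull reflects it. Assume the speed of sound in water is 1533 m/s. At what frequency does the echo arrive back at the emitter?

The hull receives the sound from a moving source: f₁ = f₀ · v/(v − v_e) = 27.1 × 1533/1532 ≈ 27.1 kHz.
On the return leg the diver with a pinger is a moving observer: f₂ = f₁ · (v + v_e)/v = 27.1 × 1534/1533 ≈ 27.1 kHz.

27.1 kHz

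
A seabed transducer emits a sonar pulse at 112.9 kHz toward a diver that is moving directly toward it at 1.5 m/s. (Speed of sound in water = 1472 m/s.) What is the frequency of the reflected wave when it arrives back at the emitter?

The diver first receives the wave as a moving observer: f₁ = f₀ · (v + u)/v = 112.9 × (1472 + 1.5)/1472 ≈ 113.0 kHz.
On reflection it acts as a source moving toward the stationary detector: f₂ = f₁ · v/(v − u) = 113.0 × 1472/1470.5 ≈ 113.1 kHz.

113.1 kHz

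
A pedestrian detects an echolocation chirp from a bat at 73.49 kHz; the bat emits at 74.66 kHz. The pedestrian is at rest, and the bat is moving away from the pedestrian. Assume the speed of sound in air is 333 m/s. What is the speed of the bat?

f' = f · v/(v + v_s) ⇒ v_s = v · |1 − f/f'|.
v_s = 333 × |1 − 74.66/73.49| = 333 × 0.01592 ≈ 5.3 m/s.

5.3 m/s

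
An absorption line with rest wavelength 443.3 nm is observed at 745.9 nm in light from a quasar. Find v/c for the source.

0.478c

λ'/λ₀ = 1.6826 > 1 (redshift), so the source is receding.
λ'/λ₀ = √((1 + β)/(1 − β)) for a receding source ⇒ β = (r² − 1)/(r² + 1) with r = λ'/λ₀.
β = (2.8312 − 1)/(2.8312 + 1) ≈ 0.478.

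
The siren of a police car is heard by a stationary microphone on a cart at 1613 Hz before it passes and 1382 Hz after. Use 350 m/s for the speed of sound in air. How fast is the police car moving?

27 m/s

f₁/f₂ = (v + v_s)/(v − v_s), so v_s = v · (f₁ − f₂)/(f₁ + f₂).
v_s = 350 × (1613 − 1382)/(1613 + 1382) = 350 × 231/2995 ≈ 27 m/s.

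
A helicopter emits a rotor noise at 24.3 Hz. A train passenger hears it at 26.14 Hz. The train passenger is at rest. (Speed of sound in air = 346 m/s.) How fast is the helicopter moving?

f' > f, so the helicopter is approaching.
f' = f · v/(v − v_s) ⇒ v_s = v · |1 − f/f'|.
v_s = 346 × |1 − 24.3/26.14| = 346 × 0.07039 ≈ 24.4 m/s.

24.4 m/s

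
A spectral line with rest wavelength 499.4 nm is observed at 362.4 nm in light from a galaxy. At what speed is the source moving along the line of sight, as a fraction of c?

λ'/λ₀ = 0.7257 < 1 (blueshift), so the source is approaching.
λ'/λ₀ = √((1 − β)/(1 + β)) for an approaching source ⇒ β = (1 − r²)/(1 + r²) with r = λ'/λ₀.
β = (1 − 0.5266)/(1 + 0.5266) ≈ 0.310.

0.310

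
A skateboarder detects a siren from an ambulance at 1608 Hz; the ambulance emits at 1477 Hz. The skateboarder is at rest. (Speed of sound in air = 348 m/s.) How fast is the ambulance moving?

28 m/s

f' > f, so the ambulance is approaching.
f' = f · v/(v − v_s) ⇒ v_s = v · |1 − f/f'|.
v_s = 348 × |1 − 1477/1608| = 348 × 0.08147 ≈ 28 m/s.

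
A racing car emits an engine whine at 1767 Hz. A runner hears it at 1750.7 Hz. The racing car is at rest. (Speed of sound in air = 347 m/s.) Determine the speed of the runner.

f' < f, so the runner is receding.
f' = f · (v − v_o)/v ⇒ v_o = v · |f'/f − 1|.
v_o = 347 × |1750.7/1767 − 1| = 347 × 0.009225 ≈ 3.2 m/s.

3.2 m/s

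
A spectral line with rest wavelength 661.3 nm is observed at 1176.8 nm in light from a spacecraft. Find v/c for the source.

λ'/λ₀ = 1.7795 > 1 (redshift), so the source is receding.
λ'/λ₀ = √((1 + β)/(1 − β)) for a receding source ⇒ β = (r² − 1)/(r² + 1) with r = λ'/λ₀.
β = (3.1667 − 1)/(3.1667 + 1) ≈ 0.520.

0.520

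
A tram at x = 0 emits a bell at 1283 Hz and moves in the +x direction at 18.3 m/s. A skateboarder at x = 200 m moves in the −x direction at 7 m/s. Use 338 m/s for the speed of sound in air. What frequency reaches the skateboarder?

1385 Hz

The observer lies on the +x side, so the source is heading toward the observer and the observer is heading toward the source.
With source approaching and observer approaching, f' = f · (v + v_o)/(v − v_s).
f' = 1283 × (338 + 7)/(338 − 18.3) = 1283 × 345/319.7 ≈ 1385 Hz.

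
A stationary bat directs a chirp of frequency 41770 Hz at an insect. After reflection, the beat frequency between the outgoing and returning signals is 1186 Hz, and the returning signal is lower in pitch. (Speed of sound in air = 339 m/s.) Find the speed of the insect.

Double Doppler shift off a moving reflector: f₂ = f₀ · (v + u)/(v − u) (u > 0 toward emitter).
Returning signal is lower, so f₂ = f₀ − Δf = 41770 − 1186 = 40584 Hz.
Rearranging, u = v · (f₂ − f₀)/(f₂ + f₀) = 339 × -1186/82354 ≈ -4.9 m/s.
So the insect is moving at 4.9 m/s away from the emitter.

4.9 m/s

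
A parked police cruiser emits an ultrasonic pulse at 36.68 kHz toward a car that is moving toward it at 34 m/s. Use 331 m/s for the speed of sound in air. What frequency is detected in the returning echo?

45.1 kHz

The car first receives the wave as a moving observer: f₁ = f₀ · (v + u)/v = 36.68 × (331 + 34)/331 ≈ 40.4 kHz.
On reflection it acts as a source moving toward the stationary detector: f₂ = f₁ · v/(v − u) = 40.4 × 331/297 ≈ 45.1 kHz.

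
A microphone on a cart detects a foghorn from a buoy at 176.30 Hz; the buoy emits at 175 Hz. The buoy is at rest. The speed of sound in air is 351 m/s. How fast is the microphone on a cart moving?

f' > f, so the microphone on a cart is approaching.
f' = f · (v + v_o)/v ⇒ v_o = v · |f'/f − 1|.
v_o = 351 × |176.30/175 − 1| = 351 × 0.007429 ≈ 2.61 m/s.

2.61 m/s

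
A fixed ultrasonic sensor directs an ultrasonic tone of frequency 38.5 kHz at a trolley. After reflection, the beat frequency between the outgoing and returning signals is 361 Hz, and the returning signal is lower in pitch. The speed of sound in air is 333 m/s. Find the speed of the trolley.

Double Doppler shift off a moving reflector: f₂ = f₀ · (v + u)/(v − u) (u > 0 toward emitter).
Returning signal is lower, so f₂ = f₀ − Δf = 38500 − 361 = 38139 Hz.
Rearranging, u = v · (f₂ − f₀)/(f₂ + f₀) = 333 × -361/76639 ≈ -1.57 m/s.
So the trolley is moving at 1.57 m/s away from the emitter.

1.57 m/s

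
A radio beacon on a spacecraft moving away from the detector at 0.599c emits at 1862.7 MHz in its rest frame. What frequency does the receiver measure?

Relativistic Doppler for frequency: f' = f₀ · √((1 − β)/(1 + β)).
f' = 1862.7 × √(0.4010/1.5990) = 1862.7 × 0.50078 ≈ 932.8 MHz.

932.8 MHz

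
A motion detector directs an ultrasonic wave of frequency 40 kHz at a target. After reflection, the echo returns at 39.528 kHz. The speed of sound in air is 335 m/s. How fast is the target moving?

Double Doppler shift off a moving reflector: f₂ = f₀ · (v + u)/(v − u) (u > 0 toward emitter).
Rearranging, u = v · (f₂ − f₀)/(f₂ + f₀) = 335 × -0.472/79.528 ≈ -1.99 m/s.
So the target is moving at 1.99 m/s away from the emitter.

1.99 m/s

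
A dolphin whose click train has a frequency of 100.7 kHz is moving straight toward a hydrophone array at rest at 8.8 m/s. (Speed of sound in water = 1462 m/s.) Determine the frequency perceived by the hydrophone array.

With the source moving toward a stationary observer, f' = f · v/(v − v_s).
f' = 100.7 × 1462/(1462 − 8.8) = 100.7 × 1462/1453 ≈ 101.3 kHz.

101.3 kHz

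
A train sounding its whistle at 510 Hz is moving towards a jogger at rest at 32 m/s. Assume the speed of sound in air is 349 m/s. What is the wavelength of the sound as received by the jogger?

Moving source, stationary observer: f' = f · v/(v − v_s) since the source is approaching.
f' = 510 × 349/(349 − 32) ≈ 561 Hz.
λ' = v/f' = 349/561.483 ≈ 62.2 cm.

62.2 cm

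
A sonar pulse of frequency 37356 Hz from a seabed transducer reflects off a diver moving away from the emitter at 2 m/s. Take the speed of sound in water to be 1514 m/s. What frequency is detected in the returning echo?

37257 Hz

The diver first receives the wave as a moving observer: f₁ = f₀ · (v − u)/v = 37356 × (1514 − 2)/1514 ≈ 37307 Hz.
On reflection it acts as a source moving away from the stationary detector: f₂ = f₁ · v/(v + u) = 37307 × 1514/1516 ≈ 37257 Hz.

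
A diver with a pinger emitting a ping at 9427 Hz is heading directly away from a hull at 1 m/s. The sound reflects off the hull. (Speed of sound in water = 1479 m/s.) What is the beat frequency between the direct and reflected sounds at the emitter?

The hull receives the sound from a moving source: f₁ = f₀ · v/(v + v_e) = 9427 × 1479/1480 ≈ 9420.63 Hz.
On the return leg the diver with a pinger is a moving observer: f₂ = f₁ · (v − v_e)/v = 9420.63 × 1478/1479 ≈ 9414.26 Hz.
Beat against the emitted tone: |f₂ − f₀| = 2v_e·f₀/(v + v_e) = 2 × 1 × 9427/1480 ≈ 12.7 Hz.

12.7 Hz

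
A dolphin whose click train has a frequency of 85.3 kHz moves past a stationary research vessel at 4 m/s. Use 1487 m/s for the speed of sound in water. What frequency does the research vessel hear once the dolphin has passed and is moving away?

85.1 kHz

Receding: f₂ = f · v/(v + v_s) = 85.3 × 1487/1491 ≈ 85.1 kHz.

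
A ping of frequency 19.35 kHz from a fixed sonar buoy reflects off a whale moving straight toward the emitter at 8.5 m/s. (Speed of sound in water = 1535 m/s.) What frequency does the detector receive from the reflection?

The whale first receives the wave as a moving observer: f₁ = f₀ · (v + u)/v = 19.35 × (1535 + 8.5)/1535 ≈ 19.46 kHz.
The reflection then acts as a moving source: f₂ = f₁ · v/(v − u) ≈ 19.57 kHz.
Equivalently f₂ = f₀ · (v + u)/(v − u).

19.57 kHz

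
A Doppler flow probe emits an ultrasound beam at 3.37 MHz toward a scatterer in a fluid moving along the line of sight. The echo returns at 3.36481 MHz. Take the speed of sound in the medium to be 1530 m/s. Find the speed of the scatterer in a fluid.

Double Doppler shift off a moving reflector: f₂ = f₀ · (v + u)/(v − u) (u > 0 toward emitter).
Rearranging, u = v · (f₂ − f₀)/(f₂ + f₀) = 1530 × -0.00519/6.73481 ≈ -1.18 m/s.
So the scatterer in a fluid is moving at 1.18 m/s away from the emitter.

1.18 m/s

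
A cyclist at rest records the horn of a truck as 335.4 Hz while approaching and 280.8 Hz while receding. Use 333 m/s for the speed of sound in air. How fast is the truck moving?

f₁/f₂ = (v + v_s)/(v − v_s), so v_s = v · (f₁ − f₂)/(f₁ + f₂).
v_s = 333 × (335.4 − 280.8)/(335.4 + 280.8) = 333 × 54.6/616.2 ≈ 30 m/s.

30 m/s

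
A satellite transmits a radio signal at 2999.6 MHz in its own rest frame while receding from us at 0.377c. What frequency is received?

2017.6 MHz

Relativistic Doppler for frequency: f' = f₀ · √((1 − β)/(1 + β)).
f' = 2999.6 × √(0.6230/1.3770) = 2999.6 × 0.67263 ≈ 2017.6 MHz.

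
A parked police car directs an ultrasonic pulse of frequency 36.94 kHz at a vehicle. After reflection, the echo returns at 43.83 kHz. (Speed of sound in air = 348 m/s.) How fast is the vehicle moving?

30 m/s

Double Doppler shift off a moving reflector: f₂ = f₀ · (v + u)/(v − u) (u > 0 toward emitter).
Rearranging, u = v · (f₂ − f₀)/(f₂ + f₀) = 348 × 6.89/80.77 ≈ 30 m/s.
So the vehicle is moving at 30 m/s toward the emitter.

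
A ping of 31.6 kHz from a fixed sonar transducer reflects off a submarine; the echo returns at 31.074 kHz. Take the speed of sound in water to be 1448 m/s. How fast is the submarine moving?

12.2 m/s

Double Doppler shift off a moving reflector: f₂ = f₀ · (v + u)/(v − u) (u > 0 toward emitter).
Rearranging, u = v · (f₂ − f₀)/(f₂ + f₀) = 1448 × -0.526/62.674 ≈ -12.2 m/s.
So the submarine is moving at 12.2 m/s away from the emitter.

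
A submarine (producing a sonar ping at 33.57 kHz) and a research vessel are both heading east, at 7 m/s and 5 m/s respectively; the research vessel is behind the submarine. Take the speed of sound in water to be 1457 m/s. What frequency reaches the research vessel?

The research vessel is behind, so the submarine is moving away from it while the research vessel is moving toward the submarine.
General Doppler shift: f' = f · (v + v_o)/(v + v_s).
f' = 33.57 × (1457 + 5)/(1457 + 7) = 33.57 × 1462/1464 ≈ 33.5 kHz.

33.5 kHz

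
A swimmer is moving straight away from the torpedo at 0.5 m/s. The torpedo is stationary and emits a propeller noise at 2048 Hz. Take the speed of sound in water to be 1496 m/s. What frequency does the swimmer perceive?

Only the observer moves, away from the source, so f' = f · (v − v_o)/v.
f' = 2048 × (1496 − 0.5)/1496 = 2048 × 1495.5/1496 ≈ 2047 Hz.

2047 Hz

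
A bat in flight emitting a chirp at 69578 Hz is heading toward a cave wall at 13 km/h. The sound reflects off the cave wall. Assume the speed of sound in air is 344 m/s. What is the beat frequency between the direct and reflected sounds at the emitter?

13 km/h = 3.611 m/s.
The cave wall receives the sound from a moving source: f₁ = f₀ · v/(v − v_e) = 69578 × 344/340.39 ≈ 70316 Hz.
On the return leg the bat in flight is a moving observer: f₂ = f₁ · (v + v_e)/v = 70316 × 347.61/344 ≈ 71054 Hz.
Beat against the emitted tone: |f₂ − f₀| = 2v_e·f₀/(v − v_e) = 2 × 3.611 × 69578/340.39 ≈ 1476 Hz.

1476 Hz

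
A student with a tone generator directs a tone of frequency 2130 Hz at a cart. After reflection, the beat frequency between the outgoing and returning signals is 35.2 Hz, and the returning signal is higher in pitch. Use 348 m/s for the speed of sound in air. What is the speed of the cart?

2.85 m/s

Double Doppler shift off a moving reflector: f₂ = f₀ · (v + u)/(v − u) (u > 0 toward emitter).
Returning signal is higher, so f₂ = f₀ + Δf = 2130 + 35.2 = 2165.2 Hz.
Rearranging, u = v · (f₂ − f₀)/(f₂ + f₀) = 348 × 35.2/4295.2 ≈ 2.85 m/s.
So the cart is moving at 2.85 m/s toward the emitter.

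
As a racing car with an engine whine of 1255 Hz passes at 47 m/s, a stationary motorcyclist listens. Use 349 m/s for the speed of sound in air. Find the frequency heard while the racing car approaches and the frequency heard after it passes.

Approaching: f₁ = f · v/(v − v_s) = 1255 × 349/302 ≈ 1450 Hz.
Receding: f₂ = f · v/(v + v_s) = 1255 × 349/396 ≈ 1106 Hz.

1450 Hz approaching; 1106 Hz receding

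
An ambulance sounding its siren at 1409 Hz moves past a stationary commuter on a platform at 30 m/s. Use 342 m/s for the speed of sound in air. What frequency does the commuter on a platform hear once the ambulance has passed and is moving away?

1295 Hz

Receding: f₂ = f · v/(v + v_s) = 1409 × 342/372 ≈ 1295 Hz.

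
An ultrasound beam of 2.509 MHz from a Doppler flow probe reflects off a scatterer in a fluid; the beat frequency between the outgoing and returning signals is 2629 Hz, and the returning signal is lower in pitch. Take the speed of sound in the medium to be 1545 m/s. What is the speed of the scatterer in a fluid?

Double Doppler shift off a moving reflector: f₂ = f₀ · (v + u)/(v − u) (u > 0 toward emitter).
Returning signal is lower, so f₂ = f₀ − Δf = 2509000 − 2629 = 2506371 Hz.
Rearranging, u = v · (f₂ − f₀)/(f₂ + f₀) = 1545 × -2629/5015371 ≈ -0.81 m/s.
So the scatterer in a fluid is moving at 0.81 m/s away from the emitter.

0.81 m/s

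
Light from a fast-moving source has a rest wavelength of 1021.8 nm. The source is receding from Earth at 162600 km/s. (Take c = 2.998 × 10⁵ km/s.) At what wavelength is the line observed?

β = v/c = 162600/299800 = 0.5424.
Relativistic Doppler for wavelength: λ' = λ₀ · √((1 + β)/(1 − β)).
λ' = 1021.8 × √(1.5424/0.4576) = 1021.8 × 1.83583 ≈ 1875.8 nm.

1875.8 nm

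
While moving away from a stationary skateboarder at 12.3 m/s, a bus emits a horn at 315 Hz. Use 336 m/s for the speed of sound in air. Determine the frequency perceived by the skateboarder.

With the source moving away from a stationary observer, f' = f · v/(v + v_s).
f' = 315 × 336/(336 + 12.3) = 315 × 336/348.3 ≈ 304 Hz.

304 Hz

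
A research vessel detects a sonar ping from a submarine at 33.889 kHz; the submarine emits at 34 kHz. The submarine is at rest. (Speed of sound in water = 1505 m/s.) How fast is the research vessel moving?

f' < f, so the research vessel is receding.
f' = f · (v − v_o)/v ⇒ v_o = v · |f'/f − 1|.
v_o = 1505 × |33.889/34 − 1| = 1505 × 0.003265 ≈ 4.9 m/s.

4.9 m/s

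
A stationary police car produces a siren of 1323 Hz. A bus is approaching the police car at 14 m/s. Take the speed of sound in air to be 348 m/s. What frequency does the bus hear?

1376 Hz

Moving observer, stationary source: f' = f · (v + v_o)/v.
f' = 1323 × (348 + 14)/348 = 1323 × 362/348 ≈ 1376 Hz.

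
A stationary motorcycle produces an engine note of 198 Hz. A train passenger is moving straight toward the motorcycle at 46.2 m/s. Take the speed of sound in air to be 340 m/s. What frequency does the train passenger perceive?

225 Hz

Moving observer, stationary source: f' = f · (v + v_o)/v.
f' = 198 × (340 + 46.2)/340 = 198 × 386.2/340 ≈ 225 Hz.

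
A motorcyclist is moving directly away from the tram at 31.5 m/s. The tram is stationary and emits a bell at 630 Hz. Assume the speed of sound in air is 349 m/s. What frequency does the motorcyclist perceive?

Only the observer moves, away from the source, so f' = f · (v − v_o)/v.
f' = 630 × (349 − 31.5)/349 = 630 × 317.5/349 ≈ 573 Hz.

573 Hz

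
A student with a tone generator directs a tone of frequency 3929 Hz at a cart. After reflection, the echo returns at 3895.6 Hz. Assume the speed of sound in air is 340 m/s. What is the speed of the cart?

Double Doppler shift off a moving reflector: f₂ = f₀ · (v + u)/(v − u) (u > 0 toward emitter).
Rearranging, u = v · (f₂ − f₀)/(f₂ + f₀) = 340 × -33.4/7824.6 ≈ -1.45 m/s.
So the cart is moving at 1.45 m/s away from the emitter.

1.45 m/s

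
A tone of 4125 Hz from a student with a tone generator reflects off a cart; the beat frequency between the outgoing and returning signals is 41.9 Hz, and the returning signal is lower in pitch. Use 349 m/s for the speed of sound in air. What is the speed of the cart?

1.78 m/s

Double Doppler shift off a moving reflector: f₂ = f₀ · (v + u)/(v − u) (u > 0 toward emitter).
Returning signal is lower, so f₂ = f₀ − Δf = 4125 − 41.9 = 4083.1 Hz.
Rearranging, u = v · (f₂ − f₀)/(f₂ + f₀) = 349 × -41.9/8208.1 ≈ -1.78 m/s.
So the cart is moving at 1.78 m/s away from the emitter.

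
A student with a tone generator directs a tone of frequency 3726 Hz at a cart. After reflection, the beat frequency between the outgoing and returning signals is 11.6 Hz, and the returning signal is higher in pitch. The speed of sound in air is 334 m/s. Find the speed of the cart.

Double Doppler shift off a moving reflector: f₂ = f₀ · (v + u)/(v − u) (u > 0 toward emitter).
Returning signal is higher, so f₂ = f₀ + Δf = 3726 + 11.6 = 3737.6 Hz.
Rearranging, u = v · (f₂ − f₀)/(f₂ + f₀) = 334 × 11.6/7463.6 ≈ 0.52 m/s.
So the cart is moving at 0.52 m/s toward the emitter.

0.52 m/s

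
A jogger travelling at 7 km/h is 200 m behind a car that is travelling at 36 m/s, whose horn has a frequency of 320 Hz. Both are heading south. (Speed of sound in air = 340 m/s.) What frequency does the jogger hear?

291 Hz

7 km/h = 1.944 m/s.
The jogger is behind, so the car is moving away from it while the jogger is moving toward the car.
General Doppler shift: f' = f · (v + v_o)/(v + v_s).
f' = 320 × (340 + 1.944)/(340 + 36) = 320 × 341.94/376 ≈ 291 Hz.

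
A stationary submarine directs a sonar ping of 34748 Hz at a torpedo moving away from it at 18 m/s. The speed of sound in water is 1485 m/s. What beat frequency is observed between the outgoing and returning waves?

The torpedo first receives the wave as a moving observer: f₁ = f₀ · (v − u)/v = 34748 × (1485 − 18)/1485 ≈ 34327 Hz.
On reflection it acts as a source moving away from the stationary detector: f₂ = f₁ · v/(v + u) = 34327 × 1485/1503 ≈ 33916 Hz.
Beat frequency: |f₂ − f₀| = 2u·f₀/(v + u) = 2 × 18 × 34748/1503 ≈ 832 Hz.

832 Hz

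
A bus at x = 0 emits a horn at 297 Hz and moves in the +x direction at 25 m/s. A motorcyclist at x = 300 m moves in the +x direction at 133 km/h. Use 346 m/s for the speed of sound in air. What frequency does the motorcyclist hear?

133 km/h = 36.94 m/s.
The observer lies on the +x side, so the source is heading toward the observer and the observer is heading away from the source.
With source approaching and observer receding, f' = f · (v − v_o)/(v − v_s).
f' = 297 × (346 − 36.94)/(346 − 25) = 297 × 309.06/321 ≈ 286 Hz.

286 Hz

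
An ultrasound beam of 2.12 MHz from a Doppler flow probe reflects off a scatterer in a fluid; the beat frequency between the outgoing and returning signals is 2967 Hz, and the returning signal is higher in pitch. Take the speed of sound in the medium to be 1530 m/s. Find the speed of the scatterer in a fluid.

Double Doppler shift off a moving reflector: f₂ = f₀ · (v + u)/(v − u) (u > 0 toward emitter).
Returning signal is higher, so f₂ = f₀ + Δf = 2120000 + 2967 = 2122967 Hz.
Rearranging, u = v · (f₂ − f₀)/(f₂ + f₀) = 1530 × 2967/4242967 ≈ 1.07 m/s.
So the scatterer in a fluid is moving at 1.07 m/s toward the emitter.

1.07 m/s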